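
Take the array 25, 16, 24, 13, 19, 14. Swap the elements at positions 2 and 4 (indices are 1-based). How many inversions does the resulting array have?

Positions 2 and 4 hold 16 and 13; after swapping, the array is [25, 13, 24, 16, 19, 14].
Count, for each position, how many later elements it exceeds:
25: 5
13: 0
24: 3
16: 1
19: 1
14: 0
Sum: 5 + 0 + 3 + 1 + 1 + 0 = 10

10 inversions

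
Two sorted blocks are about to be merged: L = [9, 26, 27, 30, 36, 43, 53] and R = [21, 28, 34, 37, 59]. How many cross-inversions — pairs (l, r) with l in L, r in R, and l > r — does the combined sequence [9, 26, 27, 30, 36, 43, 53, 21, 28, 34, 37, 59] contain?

15 cross-inversions

Count, for every r in R, how many entries of L exceed r:
r = 21: 26, 27, 30, 36, 43, 53 → 6
r = 28: 30, 36, 43, 53 → 4
r = 34: 36, 43, 53 → 3
r = 37: 43, 53 → 2
r = 59: none → 0
Cross-inversions: 6 + 4 + 3 + 2 + 0 = 15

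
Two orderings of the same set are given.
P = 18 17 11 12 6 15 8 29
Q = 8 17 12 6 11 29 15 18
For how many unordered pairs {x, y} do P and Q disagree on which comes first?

Assign each item its position (1..8) in the first ordering, then rewrite the second ordering as that position sequence:
positions: 18→1, 17→2, 11→3, 12→4, 6→5, 15→6, 8→7, 29→8
second ordering as positions: [7, 2, 4, 5, 3, 8, 6, 1]
Discordant pairs = inversions in this position sequence.
7: 2, 4, 5, 3, 6, 1 → 6
2: 1 → 1
4: 3, 1 → 2
5: 3, 1 → 2
3: 1 → 1
8: 6, 1 → 2
6: 1 → 1
1: 0
Total: 6 + 1 + 2 + 2 + 1 + 2 + 1 + 0 = 15

15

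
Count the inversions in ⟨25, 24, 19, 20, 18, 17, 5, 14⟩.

26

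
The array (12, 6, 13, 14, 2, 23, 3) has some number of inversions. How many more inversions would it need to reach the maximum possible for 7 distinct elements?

11

Maximum inversions for 7 distinct elements is C(7, 2) = 7·6/2 = 21.
Current inversions — for each element, count later smaller elements:
12: 3
6: 2
13: 2
14: 2
2: 0
23: 1
3: 0
Current total: 3 + 2 + 2 + 2 + 0 + 1 + 0 = 10
Shortfall: 21 − 10 = 11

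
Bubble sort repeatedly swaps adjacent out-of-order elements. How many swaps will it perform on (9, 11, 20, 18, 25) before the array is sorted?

There is 1 swap.

The minimum number of adjacent swaps to sort an array equals its inversion count, since every such swap removes exactly one inversion.
Count inversions — for each element, later elements that are smaller:
9: none → 0
11: none → 0
20: 18 → 1
18: none → 0
25: none → 0
Total inversions: 0 + 0 + 1 + 0 + 0 = 1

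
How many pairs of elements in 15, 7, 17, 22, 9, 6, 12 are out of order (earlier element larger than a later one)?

Listing every pair i<j with a[i]>a[j] (using 0-based positions):
(0,1): 15 > 7
(0,4): 15 > 9
(0,5): 15 > 6
(0,6): 15 > 12
(1,5): 7 > 6
(2,4): 17 > 9
(2,5): 17 > 6
(2,6): 17 > 12
(3,4): 22 > 9
(3,5): 22 > 6
(3,6): 22 > 12
(4,5): 9 > 6
That's 12 pairs.

12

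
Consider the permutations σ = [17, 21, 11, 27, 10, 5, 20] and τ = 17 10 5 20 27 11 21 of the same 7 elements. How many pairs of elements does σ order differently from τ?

Assign each item its position (1..7) in the first ordering, then rewrite the second ordering as that position sequence:
positions: 17→1, 21→2, 11→3, 27→4, 10→5, 5→6, 20→7
second ordering as positions: [1, 5, 6, 7, 4, 3, 2]
Discordant pairs = inversions in this position sequence.
1: 0
5: 4, 3, 2 → 3
6: 4, 3, 2 → 3
7: 4, 3, 2 → 3
4: 3, 2 → 2
3: 2 → 1
2: 0
Total: 0 + 3 + 3 + 3 + 2 + 1 + 0 = 12

12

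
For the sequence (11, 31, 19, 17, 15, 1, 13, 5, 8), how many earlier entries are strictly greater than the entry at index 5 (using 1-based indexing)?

3

The element at index 5 is 15.
Elements before it: 11, 31, 19, 17
Those larger than 15: 31, 19, 17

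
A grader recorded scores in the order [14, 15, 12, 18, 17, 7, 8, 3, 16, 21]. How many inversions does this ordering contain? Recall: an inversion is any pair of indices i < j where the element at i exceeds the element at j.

Count, for each position, how many later elements it exceeds:
14: 4
15: 4
12: 3
18: 5
17: 4
7: 1
8: 1
3: 0
16: 0
21: 0
Sum: 4 + 4 + 3 + 5 + 4 + 1 + 1 + 0 + 0 + 0 = 22

22 inversions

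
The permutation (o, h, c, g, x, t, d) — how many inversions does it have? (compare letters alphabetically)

Count, for each position, how many later elements it exceeds:
o: 4
h: 3
c: 0
g: 1
x: 2
t: 1
d: 0
Sum: 4 + 3 + 0 + 1 + 2 + 1 + 0 = 11

11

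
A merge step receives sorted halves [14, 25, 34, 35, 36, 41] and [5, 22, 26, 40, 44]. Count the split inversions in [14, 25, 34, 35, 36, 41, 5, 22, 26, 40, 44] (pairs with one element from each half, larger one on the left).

Split inversions: 16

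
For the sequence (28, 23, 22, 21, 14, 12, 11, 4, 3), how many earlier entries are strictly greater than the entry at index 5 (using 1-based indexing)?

The element at index 5 is 14.
Elements before it: 28, 23, 22, 21
Those larger than 14: 28, 23, 22, 21

4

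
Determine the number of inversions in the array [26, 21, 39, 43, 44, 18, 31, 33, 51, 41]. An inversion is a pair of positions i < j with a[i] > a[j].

15

Sweep left to right; for each value list the smaller values that follow it:
26 → 21, 18 → 2
21 → 18 → 1
39 → 18, 31, 33 → 3
43 → 18, 31, 33, 41 → 4
44 → 18, 31, 33, 41 → 4
18 → none → 0
31 → none → 0
33 → none → 0
51 → 41 → 1
41 → none → 0
Sum: 2 + 1 + 3 + 4 + 4 + 0 + 0 + 0 + 1 + 0 = 15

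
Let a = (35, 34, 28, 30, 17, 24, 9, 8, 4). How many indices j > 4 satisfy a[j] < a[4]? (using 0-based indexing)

The element at index 4 is 17.
Elements after it: 24, 9, 8, 4
Those smaller than 17: 9, 8, 4

3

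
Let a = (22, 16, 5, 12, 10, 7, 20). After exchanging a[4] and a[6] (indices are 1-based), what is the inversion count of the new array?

10

Positions 4 and 6 hold 12 and 7; after swapping, the array is [22, 16, 5, 7, 10, 12, 20].
Count, for each position, how many later elements it exceeds:
22 → 16, 5, 7, 10, 12, 20 → 6
16 → 5, 7, 10, 12 → 4
5 → none → 0
7 → none → 0
10 → none → 0
12 → none → 0
20 → none → 0
Sum: 6 + 4 + 0 + 0 + 0 + 0 + 0 = 10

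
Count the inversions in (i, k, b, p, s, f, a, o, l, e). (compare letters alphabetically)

There are 24 inversions.

Sweep left to right; for each value list the smaller values that follow it:
i → b, f, a, e → 4
k → b, f, a, e → 4
b → a → 1
p → f, a, o, l, e → 5
s → f, a, o, l, e → 5
f → a, e → 2
a → none → 0
o → l, e → 2
l → e → 1
e → none → 0
Sum: 4 + 4 + 1 + 5 + 5 + 2 + 0 + 2 + 1 + 0 = 24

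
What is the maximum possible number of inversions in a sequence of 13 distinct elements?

78

A reversed (strictly descending) arrangement makes every pair an inversion, giving C(13, 2) inversions.
C(13, 2) = 13·12/2 = 78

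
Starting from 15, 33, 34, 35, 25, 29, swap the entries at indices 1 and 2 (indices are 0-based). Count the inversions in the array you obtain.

There are 7 inversions.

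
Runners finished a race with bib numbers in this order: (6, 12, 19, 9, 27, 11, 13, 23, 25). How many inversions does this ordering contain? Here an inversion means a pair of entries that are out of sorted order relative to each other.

There are 9 out-of-order pairs.

Count, for each position, how many later elements it exceeds:
6: 0
12: 2
19: 3
9: 0
27: 4
11: 0
13: 0
23: 0
25: 0
Sum: 0 + 2 + 3 + 0 + 4 + 0 + 0 + 0 + 0 = 9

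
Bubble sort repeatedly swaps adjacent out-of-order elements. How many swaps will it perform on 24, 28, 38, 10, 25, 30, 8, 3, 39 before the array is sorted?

Each adjacent swap fixes exactly one inversion, so the minimum swap count equals the number of inversions.
Count inversions — for each element, later elements that are smaller:
24: 10, 8, 3 → 3
28: 10, 25, 8, 3 → 4
38: 10, 25, 30, 8, 3 → 5
10: 8, 3 → 2
25: 8, 3 → 2
30: 8, 3 → 2
8: 3 → 1
3: none → 0
39: none → 0
Total inversions: 3 + 4 + 5 + 2 + 2 + 2 + 1 + 0 + 0 = 19

19 adjacent swaps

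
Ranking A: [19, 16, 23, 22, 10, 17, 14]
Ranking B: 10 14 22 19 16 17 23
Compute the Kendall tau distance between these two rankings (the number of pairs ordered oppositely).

Assign each item its position (1..7) in the first ordering, then rewrite the second ordering as that position sequence:
positions: 19→1, 16→2, 23→3, 22→4, 10→5, 17→6, 14→7
second ordering as positions: [5, 7, 4, 1, 2, 6, 3]
Discordant pairs = inversions in this position sequence.
5: 4, 1, 2, 3 → 4
7: 4, 1, 2, 6, 3 → 5
4: 1, 2, 3 → 3
1: 0
2: 0
6: 3 → 1
3: 0
Total: 4 + 5 + 3 + 0 + 0 + 1 + 0 = 13

13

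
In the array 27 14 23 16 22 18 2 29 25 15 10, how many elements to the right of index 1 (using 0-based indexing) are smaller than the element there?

2

The element at index 1 is 14.
Elements after it: 23, 16, 22, 18, 2, 29, 25, 15, 10
Those smaller than 14: 2, 10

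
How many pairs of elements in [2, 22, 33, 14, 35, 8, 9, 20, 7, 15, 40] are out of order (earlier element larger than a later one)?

24

Element-by-element contributions:
2 → none → 0
22 → 14, 8, 9, 20, 7, 15 → 6
33 → 14, 8, 9, 20, 7, 15 → 6
14 → 8, 9, 7 → 3
35 → 8, 9, 20, 7, 15 → 5
8 → 7 → 1
9 → 7 → 1
20 → 7, 15 → 2
7 → none → 0
15 → none → 0
40 → none → 0
Sum: 0 + 6 + 6 + 3 + 5 + 1 + 1 + 2 + 0 + 0 + 0 = 24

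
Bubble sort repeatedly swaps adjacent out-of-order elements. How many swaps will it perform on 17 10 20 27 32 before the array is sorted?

Swaps: 1

Each adjacent swap fixes exactly one inversion, so the minimum swap count equals the number of inversions.
Count inversions — for each element, later elements that are smaller:
17: 10 → 1
10: none → 0
20: none → 0
27: none → 0
32: none → 0
Total inversions: 1 + 0 + 0 + 0 + 0 = 1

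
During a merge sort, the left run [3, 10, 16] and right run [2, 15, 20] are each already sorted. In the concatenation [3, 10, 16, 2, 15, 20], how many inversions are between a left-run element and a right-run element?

4 cross-inversions

Count, for every r in R, how many entries of L exceed r:
r = 2: 3, 10, 16 → 3
r = 15: 16 → 1
r = 20: none → 0
Cross-inversions: 3 + 1 + 0 = 4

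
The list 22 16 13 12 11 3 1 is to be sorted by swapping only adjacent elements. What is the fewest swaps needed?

21 adjacent swaps

The minimum number of adjacent swaps to sort an array equals its inversion count, since every such swap removes exactly one inversion.
Count inversions — for each element, later elements that are smaller:
22: 16, 13, 12, 11, 3, 1 → 6
16: 13, 12, 11, 3, 1 → 5
13: 12, 11, 3, 1 → 4
12: 11, 3, 1 → 3
11: 3, 1 → 2
3: 1 → 1
1: none → 0
Total inversions: 6 + 5 + 4 + 3 + 2 + 1 + 0 = 21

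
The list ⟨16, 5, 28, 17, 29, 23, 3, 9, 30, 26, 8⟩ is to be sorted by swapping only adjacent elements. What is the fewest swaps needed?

26 swaps

Minimum adjacent swaps = number of inversions (each swap of adjacent out-of-order elements removes one inversion and no swap can remove more).
Count inversions — for each element, later elements that are smaller:
16: 5, 3, 9, 8 → 4
5: 3 → 1
28: 17, 23, 3, 9, 26, 8 → 6
17: 3, 9, 8 → 3
29: 23, 3, 9, 26, 8 → 5
23: 3, 9, 8 → 3
3: none → 0
9: 8 → 1
30: 26, 8 → 2
26: 8 → 1
8: none → 0
Total inversions: 4 + 1 + 6 + 3 + 5 + 3 + 0 + 1 + 2 + 1 + 0 = 26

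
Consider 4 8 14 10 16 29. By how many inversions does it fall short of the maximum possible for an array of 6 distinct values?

14 inversions short

Maximum inversions for 6 distinct elements is C(6, 2) = 6·5/2 = 15.
Current inversions — for each element, count later smaller elements:
4: 0
8: 0
14: 1
10: 0
16: 0
29: 0
Current total: 0 + 0 + 1 + 0 + 0 + 0 = 1
Shortfall: 15 − 1 = 14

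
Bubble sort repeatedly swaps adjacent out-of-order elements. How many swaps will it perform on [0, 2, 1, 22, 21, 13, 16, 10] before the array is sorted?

The minimum number of adjacent swaps to sort an array equals its inversion count, since every such swap removes exactly one inversion.
Count inversions — for each element, later elements that are smaller:
0: none → 0
2: 1 → 1
1: none → 0
22: 21, 13, 16, 10 → 4
21: 13, 16, 10 → 3
13: 10 → 1
16: 10 → 1
10: none → 0
Total inversions: 0 + 1 + 0 + 4 + 3 + 1 + 1 + 0 = 10

10 adjacent swaps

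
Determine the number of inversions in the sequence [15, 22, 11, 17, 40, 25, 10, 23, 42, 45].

12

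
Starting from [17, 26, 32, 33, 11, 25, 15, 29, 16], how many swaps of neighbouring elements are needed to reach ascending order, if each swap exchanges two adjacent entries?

Minimum adjacent swaps = number of inversions (each swap of adjacent out-of-order elements removes one inversion and no swap can remove more).
Count inversions — for each element, later elements that are smaller:
17: 11, 15, 16 → 3
26: 11, 25, 15, 16 → 4
32: 11, 25, 15, 29, 16 → 5
33: 11, 25, 15, 29, 16 → 5
11: none → 0
25: 15, 16 → 2
15: none → 0
29: 16 → 1
16: none → 0
Total inversions: 3 + 4 + 5 + 5 + 0 + 2 + 0 + 1 + 0 = 20

20 adjacent swaps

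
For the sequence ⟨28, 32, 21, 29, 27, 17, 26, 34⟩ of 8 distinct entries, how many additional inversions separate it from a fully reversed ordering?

13 inversions short

Maximum inversions for 8 distinct elements is C(8, 2) = 8·7/2 = 28.
Current inversions — for each element, count later smaller elements:
28: 4
32: 5
21: 1
29: 3
27: 2
17: 0
26: 0
34: 0
Current total: 4 + 5 + 1 + 3 + 2 + 0 + 0 + 0 = 15
Shortfall: 28 − 15 = 13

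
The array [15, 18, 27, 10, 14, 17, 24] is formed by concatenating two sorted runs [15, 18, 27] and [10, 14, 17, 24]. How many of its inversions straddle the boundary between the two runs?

9 cross-inversions

Count, for every r in R, how many entries of L exceed r:
r = 10: 15, 18, 27 → 3
r = 14: 15, 18, 27 → 3
r = 17: 18, 27 → 2
r = 24: 27 → 1
Cross-inversions: 3 + 3 + 2 + 1 = 9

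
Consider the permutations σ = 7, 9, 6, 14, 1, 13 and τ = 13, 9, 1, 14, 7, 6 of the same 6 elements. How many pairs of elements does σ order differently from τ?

11 discordant pairs

Assign each item its position (1..6) in the first ordering, then rewrite the second ordering as that position sequence:
positions: 7→1, 9→2, 6→3, 14→4, 1→5, 13→6
second ordering as positions: [6, 2, 5, 4, 1, 3]
Discordant pairs = inversions in this position sequence.
6: 2, 5, 4, 1, 3 → 5
2: 1 → 1
5: 4, 1, 3 → 3
4: 1, 3 → 2
1: 0
3: 0
Total: 5 + 1 + 3 + 2 + 0 + 0 = 11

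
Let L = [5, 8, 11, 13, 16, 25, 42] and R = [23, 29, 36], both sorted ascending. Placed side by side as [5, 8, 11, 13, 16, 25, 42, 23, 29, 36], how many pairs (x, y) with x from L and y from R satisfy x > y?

Count, for every r in R, how many entries of L exceed r:
r = 23: 25, 42 → 2
r = 29: 42 → 1
r = 36: 42 → 1
Cross-inversions: 2 + 1 + 1 = 4

4 split inversions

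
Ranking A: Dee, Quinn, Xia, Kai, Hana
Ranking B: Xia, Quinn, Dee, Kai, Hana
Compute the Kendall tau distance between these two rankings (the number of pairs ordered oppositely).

Assign each item its position (1..5) in the first ordering, then rewrite the second ordering as that position sequence:
positions: Dee→1, Quinn→2, Xia→3, Kai→4, Hana→5
second ordering as positions: [3, 2, 1, 4, 5]
Discordant pairs = inversions in this position sequence.
3: 2, 1 → 2
2: 1 → 1
1: 0
4: 0
5: 0
Total: 2 + 1 + 0 + 0 + 0 = 3

3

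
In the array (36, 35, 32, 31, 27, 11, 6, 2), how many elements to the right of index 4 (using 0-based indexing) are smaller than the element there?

The element at index 4 is 27.
Elements after it: 11, 6, 2
Those smaller than 27: 11, 6, 2

3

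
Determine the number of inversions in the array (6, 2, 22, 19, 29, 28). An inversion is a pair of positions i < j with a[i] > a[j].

Sweep left to right; for each value list the smaller values that follow it:
6 → 2 → 1
2 → none → 0
22 → 19 → 1
19 → none → 0
29 → 28 → 1
28 → none → 0
Sum: 1 + 0 + 1 + 0 + 1 + 0 = 3

3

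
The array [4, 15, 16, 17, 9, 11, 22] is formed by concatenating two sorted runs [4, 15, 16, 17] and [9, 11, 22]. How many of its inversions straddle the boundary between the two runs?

Count, for every r in R, how many entries of L exceed r:
r = 9: 15, 16, 17 → 3
r = 11: 15, 16, 17 → 3
r = 22: none → 0
Cross-inversions: 3 + 3 + 0 = 6

6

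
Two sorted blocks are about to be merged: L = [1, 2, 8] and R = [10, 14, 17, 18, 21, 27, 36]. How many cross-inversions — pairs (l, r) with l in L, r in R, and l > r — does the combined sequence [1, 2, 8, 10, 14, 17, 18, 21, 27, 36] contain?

Count, for every r in R, how many entries of L exceed r:
r = 10: none → 0
r = 14: none → 0
r = 17: none → 0
r = 18: none → 0
r = 21: none → 0
r = 27: none → 0
r = 36: none → 0
Cross-inversions: 0 + 0 + 0 + 0 + 0 + 0 + 0 = 0

Split inversions: 0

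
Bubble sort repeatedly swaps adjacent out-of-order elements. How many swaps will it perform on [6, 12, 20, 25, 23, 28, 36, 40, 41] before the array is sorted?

The minimum number of adjacent swaps to sort an array equals its inversion count, since every such swap removes exactly one inversion.
Count inversions — for each element, later elements that are smaller:
6: none → 0
12: none → 0
20: none → 0
25: 23 → 1
23: none → 0
28: none → 0
36: none → 0
40: none → 0
41: none → 0
Total inversions: 0 + 0 + 0 + 1 + 0 + 0 + 0 + 0 + 0 = 1

1 adjacent swap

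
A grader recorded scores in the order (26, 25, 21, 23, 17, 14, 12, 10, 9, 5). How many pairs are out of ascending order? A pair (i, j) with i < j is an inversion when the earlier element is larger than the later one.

Element-by-element contributions:
26 → 25, 21, 23, 17, 14, 12, 10, 9, 5 → 9
25 → 21, 23, 17, 14, 12, 10, 9, 5 → 8
21 → 17, 14, 12, 10, 9, 5 → 6
23 → 17, 14, 12, 10, 9, 5 → 6
17 → 14, 12, 10, 9, 5 → 5
14 → 12, 10, 9, 5 → 4
12 → 10, 9, 5 → 3
10 → 9, 5 → 2
9 → 5 → 1
5 → none → 0
Sum: 9 + 8 + 6 + 6 + 5 + 4 + 3 + 2 + 1 + 0 = 44

44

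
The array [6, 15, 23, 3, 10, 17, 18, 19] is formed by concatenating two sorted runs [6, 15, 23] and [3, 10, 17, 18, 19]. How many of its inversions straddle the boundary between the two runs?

8

For each element r of the right run, count left-run elements greater than r:
r = 3: 6, 15, 23 → 3
r = 10: 15, 23 → 2
r = 17: 23 → 1
r = 18: 23 → 1
r = 19: 23 → 1
Cross-inversions: 3 + 2 + 1 + 1 + 1 = 8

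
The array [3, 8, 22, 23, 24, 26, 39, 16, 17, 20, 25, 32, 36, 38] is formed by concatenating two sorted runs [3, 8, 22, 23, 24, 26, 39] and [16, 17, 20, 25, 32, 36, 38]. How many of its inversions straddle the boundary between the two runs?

Count, for every r in R, how many entries of L exceed r:
r = 16: 22, 23, 24, 26, 39 → 5
r = 17: 22, 23, 24, 26, 39 → 5
r = 20: 22, 23, 24, 26, 39 → 5
r = 25: 26, 39 → 2
r = 32: 39 → 1
r = 36: 39 → 1
r = 38: 39 → 1
Cross-inversions: 5 + 5 + 5 + 2 + 1 + 1 + 1 = 20

20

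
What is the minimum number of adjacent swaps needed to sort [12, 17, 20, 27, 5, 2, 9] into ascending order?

Each adjacent swap fixes exactly one inversion, so the minimum swap count equals the number of inversions.
Count inversions — for each element, later elements that are smaller:
12: 5, 2, 9 → 3
17: 5, 2, 9 → 3
20: 5, 2, 9 → 3
27: 5, 2, 9 → 3
5: 2 → 1
2: none → 0
9: none → 0
Total inversions: 3 + 3 + 3 + 3 + 1 + 0 + 0 = 13

13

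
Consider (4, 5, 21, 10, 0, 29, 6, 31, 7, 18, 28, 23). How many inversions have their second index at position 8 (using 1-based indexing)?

0

The element at index 8 is 31.
Elements before it: 4, 5, 21, 10, 0, 29, 6
None of them are larger than 31.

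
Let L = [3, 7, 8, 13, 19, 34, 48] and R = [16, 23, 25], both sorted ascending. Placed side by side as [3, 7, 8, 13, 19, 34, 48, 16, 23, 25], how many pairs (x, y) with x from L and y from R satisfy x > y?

Take each right-half value and tally the left-half values above it:
r = 16: 19, 34, 48 → 3
r = 23: 34, 48 → 2
r = 25: 34, 48 → 2
Cross-inversions: 3 + 2 + 2 = 7

7 cross-inversions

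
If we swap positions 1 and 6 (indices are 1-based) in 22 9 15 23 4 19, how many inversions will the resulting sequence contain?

Positions 1 and 6 hold 22 and 19; after swapping, the array is [19, 9, 15, 23, 4, 22].
Sweep left to right; for each value list the smaller values that follow it:
19: 3
9: 1
15: 1
23: 2
4: 0
22: 0
Sum: 3 + 1 + 1 + 2 + 0 + 0 = 7

7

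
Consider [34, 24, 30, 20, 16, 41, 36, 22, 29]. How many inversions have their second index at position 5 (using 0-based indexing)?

The element at index 5 is 41.
Elements before it: 34, 24, 30, 20, 16
None of them are larger than 41.

0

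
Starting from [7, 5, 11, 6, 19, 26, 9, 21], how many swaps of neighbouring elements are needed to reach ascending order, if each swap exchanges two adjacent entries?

The minimum number of adjacent swaps to sort an array equals its inversion count, since every such swap removes exactly one inversion.
Count inversions — for each element, later elements that are smaller:
7: 5, 6 → 2
5: none → 0
11: 6, 9 → 2
6: none → 0
19: 9 → 1
26: 9, 21 → 2
9: none → 0
21: none → 0
Total inversions: 2 + 0 + 2 + 0 + 1 + 2 + 0 + 0 = 7

7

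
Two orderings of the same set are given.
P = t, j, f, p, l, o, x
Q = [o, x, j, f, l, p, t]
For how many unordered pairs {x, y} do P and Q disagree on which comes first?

Assign each item its position (1..7) in the first ordering, then rewrite the second ordering as that position sequence:
positions: t→1, j→2, f→3, p→4, l→5, o→6, x→7
second ordering as positions: [6, 7, 2, 3, 5, 4, 1]
Discordant pairs = inversions in this position sequence.
6: 2, 3, 5, 4, 1 → 5
7: 2, 3, 5, 4, 1 → 5
2: 1 → 1
3: 1 → 1
5: 4, 1 → 2
4: 1 → 1
1: 0
Total: 5 + 5 + 1 + 1 + 2 + 1 + 0 = 15

15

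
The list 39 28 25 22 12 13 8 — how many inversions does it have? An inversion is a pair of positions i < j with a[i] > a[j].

20

Sweep left to right; for each value list the smaller values that follow it:
39 → 28, 25, 22, 12, 13, 8 → 6
28 → 25, 22, 12, 13, 8 → 5
25 → 22, 12, 13, 8 → 4
22 → 12, 13, 8 → 3
12 → 8 → 1
13 → 8 → 1
8 → none → 0
Sum: 6 + 5 + 4 + 3 + 1 + 1 + 0 = 20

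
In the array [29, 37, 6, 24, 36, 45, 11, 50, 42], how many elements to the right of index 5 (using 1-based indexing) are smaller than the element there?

1

The element at index 5 is 36.
Elements after it: 45, 11, 50, 42
Those smaller than 36: 11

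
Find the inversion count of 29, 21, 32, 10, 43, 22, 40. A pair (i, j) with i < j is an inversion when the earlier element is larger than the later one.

Element-by-element contributions:
29: 3
21: 1
32: 2
10: 0
43: 2
22: 0
40: 0
Sum: 3 + 1 + 2 + 0 + 2 + 0 + 0 = 8

8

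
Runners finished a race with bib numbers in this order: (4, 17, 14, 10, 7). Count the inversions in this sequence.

Inversion pairs (indices are 0-based):
(1,2): 17 > 14
(1,3): 17 > 10
(1,4): 17 > 7
(2,3): 14 > 10
(2,4): 14 > 7
(3,4): 10 > 7
That's 6 pairs.

6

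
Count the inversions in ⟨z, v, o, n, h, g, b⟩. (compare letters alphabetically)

21

Count, for each position, how many later elements it exceeds:
z: 6
v: 5
o: 4
n: 3
h: 2
g: 1
b: 0
Sum: 6 + 5 + 4 + 3 + 2 + 1 + 0 = 21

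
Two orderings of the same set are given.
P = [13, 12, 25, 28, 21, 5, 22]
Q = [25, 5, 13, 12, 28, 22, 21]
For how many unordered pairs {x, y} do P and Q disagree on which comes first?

Disagreeing pairs: 7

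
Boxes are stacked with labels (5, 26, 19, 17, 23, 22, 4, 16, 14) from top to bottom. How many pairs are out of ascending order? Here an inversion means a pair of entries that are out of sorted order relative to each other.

23

Element-by-element contributions:
5: 1
26: 7
19: 4
17: 3
23: 4
22: 3
4: 0
16: 1
14: 0
Sum: 1 + 7 + 4 + 3 + 4 + 3 + 0 + 1 + 0 = 23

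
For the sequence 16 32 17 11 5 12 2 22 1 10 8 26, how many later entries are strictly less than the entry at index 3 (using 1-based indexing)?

7

The element at index 3 is 17.
Elements after it: 11, 5, 12, 2, 22, 1, 10, 8, 26
Those smaller than 17: 11, 5, 12, 2, 1, 10, 8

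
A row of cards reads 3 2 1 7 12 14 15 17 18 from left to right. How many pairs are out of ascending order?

Element-by-element contributions:
3 → 2, 1 → 2
2 → 1 → 1
1 → none → 0
7 → none → 0
12 → none → 0
14 → none → 0
15 → none → 0
17 → none → 0
18 → none → 0
Sum: 2 + 1 + 0 + 0 + 0 + 0 + 0 + 0 + 0 = 3

3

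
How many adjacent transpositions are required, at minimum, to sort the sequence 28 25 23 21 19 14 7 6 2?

Minimum adjacent swaps = number of inversions (each swap of adjacent out-of-order elements removes one inversion and no swap can remove more).
Count inversions — for each element, later elements that are smaller:
28: 25, 23, 21, 19, 14, 7, 6, 2 → 8
25: 23, 21, 19, 14, 7, 6, 2 → 7
23: 21, 19, 14, 7, 6, 2 → 6
21: 19, 14, 7, 6, 2 → 5
19: 14, 7, 6, 2 → 4
14: 7, 6, 2 → 3
7: 6, 2 → 2
6: 2 → 1
2: none → 0
Total inversions: 8 + 7 + 6 + 5 + 4 + 3 + 2 + 1 + 0 = 36

Adjacent swaps: 36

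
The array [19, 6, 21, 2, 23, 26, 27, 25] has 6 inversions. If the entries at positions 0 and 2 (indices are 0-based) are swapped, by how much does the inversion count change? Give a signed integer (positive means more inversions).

Positions 0 and 2 hold 19 and 21; after swapping, the array is [21, 6, 19, 2, 23, 26, 27, 25].
Sweep left to right; for each value list the smaller values that follow it:
21 → 6, 19, 2 → 3
6 → 2 → 1
19 → 2 → 1
2 → none → 0
23 → none → 0
26 → 25 → 1
27 → 25 → 1
25 → none → 0
Sum: 3 + 1 + 1 + 0 + 0 + 1 + 1 + 0 = 7
Change: 7 − 6 = +1

+1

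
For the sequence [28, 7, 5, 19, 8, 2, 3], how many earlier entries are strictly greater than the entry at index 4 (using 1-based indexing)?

1

The element at index 4 is 19.
Elements before it: 28, 7, 5
Those larger than 19: 28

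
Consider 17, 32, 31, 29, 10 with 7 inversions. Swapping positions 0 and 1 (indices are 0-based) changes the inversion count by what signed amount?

Positions 0 and 1 hold 17 and 32; after swapping, the array is [32, 17, 31, 29, 10].
For each element, count later entries that are smaller:
32 → 17, 31, 29, 10 → 4
17 → 10 → 1
31 → 29, 10 → 2
29 → 10 → 1
10 → none → 0
Sum: 4 + 1 + 2 + 1 + 0 = 8
Change: 8 − 7 = +1

+1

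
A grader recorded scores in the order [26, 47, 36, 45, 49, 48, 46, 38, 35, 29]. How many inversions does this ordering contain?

Count, for each position, how many later elements it exceeds:
26 → none → 0
47 → 36, 45, 46, 38, 35, 29 → 6
36 → 35, 29 → 2
45 → 38, 35, 29 → 3
49 → 48, 46, 38, 35, 29 → 5
48 → 46, 38, 35, 29 → 4
46 → 38, 35, 29 → 3
38 → 35, 29 → 2
35 → 29 → 1
29 → none → 0
Sum: 0 + 6 + 2 + 3 + 5 + 4 + 3 + 2 + 1 + 0 = 26

26 inversions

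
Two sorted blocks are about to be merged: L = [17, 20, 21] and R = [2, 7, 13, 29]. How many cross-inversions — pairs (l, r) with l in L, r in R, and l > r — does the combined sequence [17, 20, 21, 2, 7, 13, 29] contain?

9 cross-inversions

Take each right-half value and tally the left-half values above it:
r = 2: 17, 20, 21 → 3
r = 7: 17, 20, 21 → 3
r = 13: 17, 20, 21 → 3
r = 29: none → 0
Cross-inversions: 3 + 3 + 3 + 0 = 9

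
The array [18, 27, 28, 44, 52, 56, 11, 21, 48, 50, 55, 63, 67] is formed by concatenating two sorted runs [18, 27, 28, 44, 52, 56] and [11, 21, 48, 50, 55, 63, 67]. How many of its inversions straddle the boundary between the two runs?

For each element r of the right run, count left-run elements greater than r:
r = 11: 18, 27, 28, 44, 52, 56 → 6
r = 21: 27, 28, 44, 52, 56 → 5
r = 48: 52, 56 → 2
r = 50: 52, 56 → 2
r = 55: 56 → 1
r = 63: none → 0
r = 67: none → 0
Cross-inversions: 6 + 5 + 2 + 2 + 1 + 0 + 0 = 16

16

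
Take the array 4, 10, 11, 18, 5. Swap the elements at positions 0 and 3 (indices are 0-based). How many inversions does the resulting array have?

8 inversions

Positions 0 and 3 hold 4 and 18; after swapping, the array is [18, 10, 11, 4, 5].
For each element, count later entries that are smaller:
18 → 10, 11, 4, 5 → 4
10 → 4, 5 → 2
11 → 4, 5 → 2
4 → none → 0
5 → none → 0
Sum: 4 + 2 + 2 + 0 + 0 = 8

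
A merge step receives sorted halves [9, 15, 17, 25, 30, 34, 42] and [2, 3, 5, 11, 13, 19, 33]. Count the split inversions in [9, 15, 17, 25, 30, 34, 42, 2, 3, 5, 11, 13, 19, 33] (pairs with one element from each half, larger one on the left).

Take each right-half value and tally the left-half values above it:
r = 2: 9, 15, 17, 25, 30, 34, 42 → 7
r = 3: 9, 15, 17, 25, 30, 34, 42 → 7
r = 5: 9, 15, 17, 25, 30, 34, 42 → 7
r = 11: 15, 17, 25, 30, 34, 42 → 6
r = 13: 15, 17, 25, 30, 34, 42 → 6
r = 19: 25, 30, 34, 42 → 4
r = 33: 34, 42 → 2
Cross-inversions: 7 + 7 + 7 + 6 + 6 + 4 + 2 = 39

39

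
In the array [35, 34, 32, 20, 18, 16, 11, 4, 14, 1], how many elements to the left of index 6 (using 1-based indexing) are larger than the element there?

5

The element at index 6 is 16.
Elements before it: 35, 34, 32, 20, 18
Those larger than 16: 35, 34, 32, 20, 18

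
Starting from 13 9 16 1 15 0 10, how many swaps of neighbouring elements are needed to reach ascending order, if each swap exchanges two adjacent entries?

Each adjacent swap fixes exactly one inversion, so the minimum swap count equals the number of inversions.
Count inversions — for each element, later elements that are smaller:
13: 9, 1, 0, 10 → 4
9: 1, 0 → 2
16: 1, 15, 0, 10 → 4
1: 0 → 1
15: 0, 10 → 2
0: none → 0
10: none → 0
Total inversions: 4 + 2 + 4 + 1 + 2 + 0 + 0 = 13

13 swaps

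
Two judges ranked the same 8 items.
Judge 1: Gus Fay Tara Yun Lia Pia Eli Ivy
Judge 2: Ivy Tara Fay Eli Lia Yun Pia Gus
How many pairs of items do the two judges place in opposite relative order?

Discordant pairs: 18

Assign each item its position (1..8) in the first ordering, then rewrite the second ordering as that position sequence:
positions: Gus→1, Fay→2, Tara→3, Yun→4, Lia→5, Pia→6, Eli→7, Ivy→8
second ordering as positions: [8, 3, 2, 7, 5, 4, 6, 1]
Discordant pairs = inversions in this position sequence.
8: 3, 2, 7, 5, 4, 6, 1 → 7
3: 2, 1 → 2
2: 1 → 1
7: 5, 4, 6, 1 → 4
5: 4, 1 → 2
4: 1 → 1
6: 1 → 1
1: 0
Total: 7 + 2 + 1 + 4 + 2 + 1 + 1 + 0 = 18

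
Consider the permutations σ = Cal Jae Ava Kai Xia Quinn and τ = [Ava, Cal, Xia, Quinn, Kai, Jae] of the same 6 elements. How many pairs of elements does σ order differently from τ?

7 discordant pairs

Assign each item its position (1..6) in the first ordering, then rewrite the second ordering as that position sequence:
positions: Cal→1, Jae→2, Ava→3, Kai→4, Xia→5, Quinn→6
second ordering as positions: [3, 1, 5, 6, 4, 2]
Discordant pairs = inversions in this position sequence.
3: 1, 2 → 2
1: 0
5: 4, 2 → 2
6: 4, 2 → 2
4: 2 → 1
2: 0
Total: 2 + 0 + 2 + 2 + 1 + 0 = 7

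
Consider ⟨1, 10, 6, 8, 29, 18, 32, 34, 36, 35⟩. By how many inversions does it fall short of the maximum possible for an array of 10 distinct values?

41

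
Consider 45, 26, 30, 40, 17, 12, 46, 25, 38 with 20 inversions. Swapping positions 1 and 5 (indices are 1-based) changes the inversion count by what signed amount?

-7

Positions 1 and 5 hold 45 and 17; after swapping, the array is [17, 26, 30, 40, 45, 12, 46, 25, 38].
For each element, count later entries that are smaller:
17: 1
26: 2
30: 2
40: 3
45: 3
12: 0
46: 2
25: 0
38: 0
Sum: 1 + 2 + 2 + 3 + 3 + 0 + 2 + 0 + 0 = 13
Change: 13 − 20 = -7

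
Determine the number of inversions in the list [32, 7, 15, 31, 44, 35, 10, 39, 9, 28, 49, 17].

29

Element-by-element contributions:
32: 7
7: 0
15: 2
31: 4
44: 6
35: 4
10: 1
39: 3
9: 0
28: 1
49: 1
17: 0
Sum: 7 + 0 + 2 + 4 + 6 + 4 + 1 + 3 + 0 + 1 + 1 + 0 = 29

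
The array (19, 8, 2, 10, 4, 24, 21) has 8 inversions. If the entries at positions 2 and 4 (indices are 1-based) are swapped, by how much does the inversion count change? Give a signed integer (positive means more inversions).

+1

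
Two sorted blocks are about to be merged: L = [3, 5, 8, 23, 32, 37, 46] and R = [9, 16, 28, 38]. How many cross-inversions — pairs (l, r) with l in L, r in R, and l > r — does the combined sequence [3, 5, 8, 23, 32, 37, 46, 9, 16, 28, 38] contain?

12

For each element r of the right run, count left-run elements greater than r:
r = 9: 23, 32, 37, 46 → 4
r = 16: 23, 32, 37, 46 → 4
r = 28: 32, 37, 46 → 3
r = 38: 46 → 1
Cross-inversions: 4 + 4 + 3 + 1 = 12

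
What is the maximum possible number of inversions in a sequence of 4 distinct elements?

6

A reversed (strictly descending) arrangement makes every pair an inversion, giving C(4, 2) inversions.
C(4, 2) = 4·3/2 = 6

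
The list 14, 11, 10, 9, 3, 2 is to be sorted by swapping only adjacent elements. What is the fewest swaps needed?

15 swaps

The minimum number of adjacent swaps to sort an array equals its inversion count, since every such swap removes exactly one inversion.
Count inversions — for each element, later elements that are smaller:
14: 11, 10, 9, 3, 2 → 5
11: 10, 9, 3, 2 → 4
10: 9, 3, 2 → 3
9: 3, 2 → 2
3: 2 → 1
2: none → 0
Total inversions: 5 + 4 + 3 + 2 + 1 + 0 = 15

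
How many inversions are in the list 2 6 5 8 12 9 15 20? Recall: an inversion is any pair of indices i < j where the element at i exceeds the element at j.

Sweep left to right; for each value list the smaller values that follow it:
2: 0
6: 1
5: 0
8: 0
12: 1
9: 0
15: 0
20: 0
Sum: 0 + 1 + 0 + 0 + 1 + 0 + 0 + 0 = 2

2 inversions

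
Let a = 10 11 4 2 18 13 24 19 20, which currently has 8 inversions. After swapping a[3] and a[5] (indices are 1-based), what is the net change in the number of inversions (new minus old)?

+1

Positions 3 and 5 hold 4 and 18; after swapping, the array is [10, 11, 18, 2, 4, 13, 24, 19, 20].
Sweep left to right; for each value list the smaller values that follow it:
10 → 2, 4 → 2
11 → 2, 4 → 2
18 → 2, 4, 13 → 3
2 → none → 0
4 → none → 0
13 → none → 0
24 → 19, 20 → 2
19 → none → 0
20 → none → 0
Sum: 2 + 2 + 3 + 0 + 0 + 0 + 2 + 0 + 0 = 9
Change: 9 − 8 = +1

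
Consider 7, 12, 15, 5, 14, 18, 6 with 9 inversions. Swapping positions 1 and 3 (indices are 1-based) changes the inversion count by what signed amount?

Positions 1 and 3 hold 7 and 15; after swapping, the array is [15, 12, 7, 5, 14, 18, 6].
Count, for each position, how many later elements it exceeds:
15: 5
12: 3
7: 2
5: 0
14: 1
18: 1
6: 0
Sum: 5 + 3 + 2 + 0 + 1 + 1 + 0 = 12
Change: 12 − 9 = +3

+3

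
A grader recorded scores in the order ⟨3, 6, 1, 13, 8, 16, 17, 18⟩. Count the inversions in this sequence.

3

For each element, count later entries that are smaller:
3: 1
6: 1
1: 0
13: 1
8: 0
16: 0
17: 0
18: 0
Sum: 1 + 1 + 0 + 1 + 0 + 0 + 0 + 0 = 3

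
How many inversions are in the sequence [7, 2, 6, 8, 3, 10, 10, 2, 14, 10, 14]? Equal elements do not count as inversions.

For each element, count later entries that are smaller:
7: 4
2: 0
6: 2
8: 2
3: 1
10: 1
10: 1
2: 0
14: 1
10: 0
14: 0
Sum: 4 + 0 + 2 + 2 + 1 + 1 + 1 + 0 + 1 + 0 + 0 = 12

12 inversions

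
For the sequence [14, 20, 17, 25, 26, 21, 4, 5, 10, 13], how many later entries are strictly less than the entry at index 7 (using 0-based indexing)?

The element at index 7 is 5.
Elements after it: 10, 13
None of them are smaller than 5.

0 such elements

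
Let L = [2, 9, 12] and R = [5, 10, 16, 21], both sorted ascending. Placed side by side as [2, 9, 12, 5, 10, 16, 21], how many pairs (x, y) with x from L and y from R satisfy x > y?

Cross-inversions: 3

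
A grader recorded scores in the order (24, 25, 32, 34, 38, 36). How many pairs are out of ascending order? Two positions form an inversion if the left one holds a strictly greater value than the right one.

For each element, count later entries that are smaller:
24 → none → 0
25 → none → 0
32 → none → 0
34 → none → 0
38 → 36 → 1
36 → none → 0
Sum: 0 + 0 + 0 + 0 + 1 + 0 = 1

1 out-of-order pair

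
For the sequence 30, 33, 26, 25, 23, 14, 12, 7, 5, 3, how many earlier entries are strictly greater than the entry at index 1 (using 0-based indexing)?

0

The element at index 1 is 33.
Elements before it: 30
None of them are larger than 33.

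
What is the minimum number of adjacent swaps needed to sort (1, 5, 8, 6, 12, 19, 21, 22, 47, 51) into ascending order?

1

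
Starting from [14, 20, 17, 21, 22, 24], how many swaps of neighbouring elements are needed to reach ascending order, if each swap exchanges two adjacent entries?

Minimum adjacent swaps = number of inversions (each swap of adjacent out-of-order elements removes one inversion and no swap can remove more).
Count inversions — for each element, later elements that are smaller:
14: none → 0
20: 17 → 1
17: none → 0
21: none → 0
22: none → 0
24: none → 0
Total inversions: 0 + 1 + 0 + 0 + 0 + 0 = 1

1 adjacent swap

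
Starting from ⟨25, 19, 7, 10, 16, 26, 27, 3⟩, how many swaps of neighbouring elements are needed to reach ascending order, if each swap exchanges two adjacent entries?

Each adjacent swap fixes exactly one inversion, so the minimum swap count equals the number of inversions.
Count inversions — for each element, later elements that are smaller:
25: 19, 7, 10, 16, 3 → 5
19: 7, 10, 16, 3 → 4
7: 3 → 1
10: 3 → 1
16: 3 → 1
26: 3 → 1
27: 3 → 1
3: none → 0
Total inversions: 5 + 4 + 1 + 1 + 1 + 1 + 1 + 0 = 14

14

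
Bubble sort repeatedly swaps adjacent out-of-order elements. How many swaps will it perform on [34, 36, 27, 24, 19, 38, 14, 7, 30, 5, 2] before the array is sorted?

Minimum adjacent swaps = number of inversions (each swap of adjacent out-of-order elements removes one inversion and no swap can remove more).
Count inversions — for each element, later elements that are smaller:
34: 27, 24, 19, 14, 7, 30, 5, 2 → 8
36: 27, 24, 19, 14, 7, 30, 5, 2 → 8
27: 24, 19, 14, 7, 5, 2 → 6
24: 19, 14, 7, 5, 2 → 5
19: 14, 7, 5, 2 → 4
38: 14, 7, 30, 5, 2 → 5
14: 7, 5, 2 → 3
7: 5, 2 → 2
30: 5, 2 → 2
5: 2 → 1
2: none → 0
Total inversions: 8 + 8 + 6 + 5 + 4 + 5 + 3 + 2 + 2 + 1 + 0 = 44

44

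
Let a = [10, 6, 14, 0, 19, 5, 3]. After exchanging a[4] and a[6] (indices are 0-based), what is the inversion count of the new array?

Positions 4 and 6 hold 19 and 3; after swapping, the array is [10, 6, 14, 0, 3, 5, 19].
Element-by-element contributions:
10 → 6, 0, 3, 5 → 4
6 → 0, 3, 5 → 3
14 → 0, 3, 5 → 3
0 → none → 0
3 → none → 0
5 → none → 0
19 → none → 0
Sum: 4 + 3 + 3 + 0 + 0 + 0 + 0 = 10

10 inversions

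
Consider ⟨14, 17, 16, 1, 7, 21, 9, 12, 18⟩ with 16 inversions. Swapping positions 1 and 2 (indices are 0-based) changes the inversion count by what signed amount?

-1

Positions 1 and 2 hold 17 and 16; after swapping, the array is [14, 16, 17, 1, 7, 21, 9, 12, 18].
Element-by-element contributions:
14: 4
16: 4
17: 4
1: 0
7: 0
21: 3
9: 0
12: 0
18: 0
Sum: 4 + 4 + 4 + 0 + 0 + 3 + 0 + 0 + 0 = 15
Change: 15 − 16 = -1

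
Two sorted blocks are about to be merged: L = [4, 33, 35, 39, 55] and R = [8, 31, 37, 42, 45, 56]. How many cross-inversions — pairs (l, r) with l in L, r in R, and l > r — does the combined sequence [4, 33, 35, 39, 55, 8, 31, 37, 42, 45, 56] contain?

Cross-inversions: 12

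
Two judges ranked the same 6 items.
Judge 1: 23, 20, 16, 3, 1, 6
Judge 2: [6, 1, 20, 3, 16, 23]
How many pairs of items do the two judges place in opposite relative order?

Assign each item its position (1..6) in the first ordering, then rewrite the second ordering as that position sequence:
positions: 23→1, 20→2, 16→3, 3→4, 1→5, 6→6
second ordering as positions: [6, 5, 2, 4, 3, 1]
Discordant pairs = inversions in this position sequence.
6: 5, 2, 4, 3, 1 → 5
5: 2, 4, 3, 1 → 4
2: 1 → 1
4: 3, 1 → 2
3: 1 → 1
1: 0
Total: 5 + 4 + 1 + 2 + 1 + 0 = 13

13 discordant pairs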